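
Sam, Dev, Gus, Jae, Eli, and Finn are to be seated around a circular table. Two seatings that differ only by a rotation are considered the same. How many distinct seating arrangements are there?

120

Seat Sam anywhere (absorbing the rotational symmetry), then permute the other 5: (5)! = 120.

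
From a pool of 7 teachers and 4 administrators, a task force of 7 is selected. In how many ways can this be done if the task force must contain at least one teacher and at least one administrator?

329

Unrestricted: C(11,7) = 330 ways to pick any 7 of the 11.
Selections missing a whole group: no teachers → C(4,7) = 0; no administrators → C(7,7) = 1.
Both groups omitted at once is impossible, so 330 − 1 = 329.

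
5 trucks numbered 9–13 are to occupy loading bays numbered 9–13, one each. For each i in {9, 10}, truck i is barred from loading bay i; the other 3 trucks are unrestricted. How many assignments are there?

78

Let Aᵢ (for i ∈ {9, 10}) be the placements that put truck i in its forbidden loading bay. Any j of these fix j positions, leaving (5−j)! ways to fill the rest, and there are C(2,j) ways to pick which j.
By inclusion–exclusion, the number of valid placements is Σ_{j=0}^{2} (−1)^j C(2,j)·(5−j)!.
Computing: 120 − 48 + 6 = 78.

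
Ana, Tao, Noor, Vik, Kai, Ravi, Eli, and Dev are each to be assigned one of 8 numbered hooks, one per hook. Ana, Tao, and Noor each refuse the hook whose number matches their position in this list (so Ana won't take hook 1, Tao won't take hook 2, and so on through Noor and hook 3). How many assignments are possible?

Let Aᵢ (for i ∈ {1, 2, 3}) be the placements that put person i in their forbidden hook. Any j of these fix j positions, leaving (8−j)! ways to fill the rest, and there are C(3,j) ways to pick which j.
By inclusion–exclusion, the number of valid placements is Σ_{j=0}^{3} (−1)^j C(3,j)·(8−j)!.
Computing: 40320 − 15120 + 2160 − 120 = 27240.

27240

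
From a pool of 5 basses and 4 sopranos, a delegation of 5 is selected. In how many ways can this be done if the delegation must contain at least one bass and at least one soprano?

125

Total 5-person selections from all 9: C(9,5) = 126.
Selections missing a whole group: no basses → C(4,5) = 0; no sopranos → C(5,5) = 1.
Both groups omitted at once is impossible, so 126 − 1 = 125.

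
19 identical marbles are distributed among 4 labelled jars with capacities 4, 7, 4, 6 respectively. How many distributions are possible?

Ignoring the caps, the number of non-negative solutions to x_1+…+x_4 = 19 is C(22,3) = 1540.
Subtract solutions that violate a single cap (substitute x_i' = x_i − (cap_i+1)): x_1 ≥ 5 gives C(17,3) = 680; x_2 ≥ 8 gives C(14,3) = 364; x_3 ≥ 5 gives C(17,3) = 680; x_4 ≥ 7 gives C(15,3) = 455. Together 2179.
Add back pairs where two caps are both exceeded: 84 + 220 + 120 + 84 + 35 + 120 = 663.
Subtract triples: 4 + 0 + 10 + 0 = 14.
By inclusion–exclusion the count is 1540 − 2179 + 663 − 14 = 10.

10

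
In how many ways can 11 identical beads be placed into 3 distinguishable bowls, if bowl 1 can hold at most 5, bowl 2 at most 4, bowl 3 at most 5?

Without the upper bounds there are C(13,2) = 78 ways to split 11 among 3 bowls.
Subtract solutions that violate a single cap (substitute x_i' = x_i − (cap_i+1)): x_1 ≥ 6 gives C(7,2) = 21; x_2 ≥ 5 gives C(8,2) = 28; x_3 ≥ 6 gives C(7,2) = 21. Together 70.
Add back pairs where two caps are both exceeded: 1 + 0 + 1 = 2.
By inclusion–exclusion the count is 78 − 70 + 2 = 10.

10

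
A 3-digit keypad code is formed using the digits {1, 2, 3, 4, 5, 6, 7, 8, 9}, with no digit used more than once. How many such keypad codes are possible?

504

This is a permutation of 3 out of 9: P(9,3) = 9!/6!.
That product is 9 × 8 × 7 = 504.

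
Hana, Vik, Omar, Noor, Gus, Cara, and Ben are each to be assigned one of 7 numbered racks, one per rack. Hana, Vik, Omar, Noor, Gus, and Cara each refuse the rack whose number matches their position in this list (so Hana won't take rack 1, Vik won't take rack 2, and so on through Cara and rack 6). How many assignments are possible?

Let Aᵢ (for 1 ≤ i ≤ 6) be the placements that put person i in their forbidden rack. Any j of these fix j positions, leaving (7−j)! ways to fill the rest, and there are C(6,j) ways to pick which j.
By inclusion–exclusion, the number of valid placements is Σ_{j=0}^{6} (−1)^j C(6,j)·(7−j)!.
Computing: 5040 − 4320 + 1800 − 480 + 90 − 12 + 1 = 2119.

2119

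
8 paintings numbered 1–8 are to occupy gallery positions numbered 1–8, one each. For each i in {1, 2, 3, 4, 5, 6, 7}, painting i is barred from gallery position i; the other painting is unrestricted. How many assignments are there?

16687

Let Aᵢ (for 1 ≤ i ≤ 7) be the placements that put painting i in its forbidden gallery position. Any j of these fix j positions, leaving (8−j)! ways to fill the rest, and there are C(7,j) ways to pick which j.
By inclusion–exclusion, the number of valid placements is Σ_{j=0}^{7} (−1)^j C(7,j)·(8−j)!.
Computing: 40320 − 35280 + 15120 − 4200 + 840 − 126 + 14 − 1 = 16687.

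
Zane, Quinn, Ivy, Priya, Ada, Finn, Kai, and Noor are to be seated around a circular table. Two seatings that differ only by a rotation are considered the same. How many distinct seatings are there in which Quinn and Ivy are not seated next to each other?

3600

Without the restriction there are (7)! = 5040 seatings.
Those with Quinn next to Ivy: fuse the pair into one unit and seat 7 units around a circle — 2·(6)! = 1440.
Subtracting, 5040 − 1440 = 3600.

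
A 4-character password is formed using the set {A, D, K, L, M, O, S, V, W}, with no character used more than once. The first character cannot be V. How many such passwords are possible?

The first character has 9−1 = 8 choices (anything except V).
The remaining 3 characters are filled from the other 8 symbols without repetition: 8 × 7 × 6 = 336.
Total: 8 × 336 = 2688.

2688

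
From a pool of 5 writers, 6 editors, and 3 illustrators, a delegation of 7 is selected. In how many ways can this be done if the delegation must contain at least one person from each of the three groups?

Unrestricted: C(14,7) = 3432 ways to pick any 7 of the 14.
Selections missing a whole group: no writers → C(9,7) = 36; no editors → C(8,7) = 8; no illustrators → C(11,7) = 330.
Add back selections omitting two groups (i.e. drawn from a single group): C(5,7) + C(6,7) + C(3,7) = 0.
By inclusion–exclusion: 3432 − 374 + 0 = 3058.

3058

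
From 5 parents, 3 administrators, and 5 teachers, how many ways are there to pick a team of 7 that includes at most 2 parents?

Split by how many parents are chosen (0 through 2).
Sum: C(5,0)·C(8,7) + C(5,1)·C(8,6) + C(5,2)·C(8,5) = 8 + 140 + 560 = 708.

708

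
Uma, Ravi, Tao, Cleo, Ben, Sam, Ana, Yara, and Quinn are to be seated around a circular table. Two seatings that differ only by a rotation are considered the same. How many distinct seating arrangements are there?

Seat Uma anywhere (absorbing the rotational symmetry), then permute the other 8: (8)! = 40320.

40320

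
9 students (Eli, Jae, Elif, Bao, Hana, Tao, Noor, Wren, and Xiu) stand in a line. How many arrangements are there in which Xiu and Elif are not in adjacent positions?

282240

Of the 9! = 362880 arrangements, those with Xiu and Elif adjacent number 2 × 8! = 80640 (treat the pair as a block with 2 internal orders).
So 362880 − 80640 = 282240 arrangements keep them apart.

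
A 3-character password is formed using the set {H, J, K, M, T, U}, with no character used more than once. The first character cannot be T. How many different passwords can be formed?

The first character has 6−1 = 5 choices (anything except T).
The remaining 2 characters are filled from the other 5 symbols without repetition: 5 × 4 = 20.
Total: 5 × 20 = 100.

100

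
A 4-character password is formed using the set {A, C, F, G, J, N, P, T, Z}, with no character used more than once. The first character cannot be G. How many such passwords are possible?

The first character has 9−1 = 8 choices (anything except G).
The remaining 3 characters are filled from the other 8 symbols without repetition: 8 × 7 × 6 = 336.
Total: 8 × 336 = 2688.

2688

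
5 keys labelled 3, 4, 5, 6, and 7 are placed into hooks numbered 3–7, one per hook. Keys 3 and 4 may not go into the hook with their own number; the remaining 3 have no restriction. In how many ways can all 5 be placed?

78

Let Aᵢ (for i ∈ {3, 4}) be the placements that put key i in its forbidden hook. Any j of these fix j positions, leaving (5−j)! ways to fill the rest, and there are C(2,j) ways to pick which j.
By inclusion–exclusion, the number of valid placements is Σ_{j=0}^{2} (−1)^j C(2,j)·(5−j)!.
Computing: 120 − 48 + 6 = 78.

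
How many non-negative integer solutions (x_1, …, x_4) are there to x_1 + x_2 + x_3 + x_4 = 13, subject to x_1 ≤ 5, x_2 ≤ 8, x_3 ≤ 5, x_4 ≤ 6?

207

Ignoring the caps, the number of non-negative solutions to x_1+…+x_4 = 13 is C(16,3) = 560.
Subtract solutions that violate a single cap (substitute x_i' = x_i − (cap_i+1)): x_1 ≥ 6 gives C(10,3) = 120; x_2 ≥ 9 gives C(7,3) = 35; x_3 ≥ 6 gives C(10,3) = 120; x_4 ≥ 7 gives C(9,3) = 84. Together 359.
Add back pairs where two caps are both exceeded: 0 + 4 + 1 + 0 + 0 + 1 = 6.
By inclusion–exclusion the count is 560 − 359 + 6 = 207.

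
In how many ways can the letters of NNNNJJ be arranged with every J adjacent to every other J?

5

Treat the 2 copies of J as a single block. The multiset to arrange is then {JJ, N, N, N, N}, 5 items in all.
That gives (5)!/(4!) = 5 arrangements.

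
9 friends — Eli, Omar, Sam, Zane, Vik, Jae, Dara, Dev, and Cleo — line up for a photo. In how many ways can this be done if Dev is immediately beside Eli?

Glue Dev and Eli into one block (2 internal orders), leaving 8 units to arrange in a row.
So the count is 2·(8)! = 80640.

80640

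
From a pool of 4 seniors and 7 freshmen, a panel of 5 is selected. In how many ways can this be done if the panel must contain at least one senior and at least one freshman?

With no constraint there are C(11,5) = 462 possible selections.
Subtract selections that omit an entire group: no seniors → C(7,5) = 21; no freshmen → C(4,5) = 0.
Both groups omitted at once is impossible, so 462 − 21 = 441.

441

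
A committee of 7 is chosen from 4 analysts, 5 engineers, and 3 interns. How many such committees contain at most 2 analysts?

Split by how many analysts are chosen (0 through 2).
Sum: C(4,0)·C(8,7) + C(4,1)·C(8,6) + C(4,2)·C(8,5) = 8 + 112 + 336 = 456.

456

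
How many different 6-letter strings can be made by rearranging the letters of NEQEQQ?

60

The 6 letters of NEQEQQ have repeats: E appearing twice and Q appearing 3 times.
Dividing 6! = 720 by 3!·2! = 12 for the repeated letters gives 60.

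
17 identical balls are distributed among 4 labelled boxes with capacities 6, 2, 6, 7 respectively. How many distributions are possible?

31

Ignoring the caps, the number of non-negative solutions to x_1+…+x_4 = 17 is C(20,3) = 1140.
Subtract solutions that violate a single cap (substitute x_i' = x_i − (cap_i+1)): x_1 ≥ 7 gives C(13,3) = 286; x_2 ≥ 3 gives C(17,3) = 680; x_3 ≥ 7 gives C(13,3) = 286; x_4 ≥ 8 gives C(12,3) = 220. Together 1472.
Add back pairs where two caps are both exceeded: 120 + 20 + 10 + 120 + 84 + 10 = 364.
Subtract triples: 1 + 0 + 0 + 0 = 1.
By inclusion–exclusion the count is 1140 − 1472 + 364 − 1 = 31.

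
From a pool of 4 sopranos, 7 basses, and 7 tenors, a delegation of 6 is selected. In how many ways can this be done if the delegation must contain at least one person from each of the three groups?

14651

Total 6-person selections from all 18: C(18,6) = 18564.
Subtract selections that omit an entire group: no sopranos → C(14,6) = 3003; no basses → C(11,6) = 462; no tenors → C(11,6) = 462.
Add back selections omitting two groups (i.e. drawn from a single group): C(4,6) + C(7,6) + C(7,6) = 14.
By inclusion–exclusion: 18564 − 3927 + 14 = 14651.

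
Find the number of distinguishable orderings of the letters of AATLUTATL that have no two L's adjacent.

3920

There are 9!/(3!·3!·2!) = 5040 arrangements of AATLUTATL in total.
Arrangements with the L's together: treat LL as one letter, giving (8)!/(3!·3!) = 1120.
Hence 5040 − 1120 = 3920.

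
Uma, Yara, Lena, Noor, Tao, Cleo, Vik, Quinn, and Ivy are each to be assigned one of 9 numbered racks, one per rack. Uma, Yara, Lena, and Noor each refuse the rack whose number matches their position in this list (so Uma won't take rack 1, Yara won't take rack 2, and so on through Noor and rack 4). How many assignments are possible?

Let Aᵢ (for 1 ≤ i ≤ 4) be the placements that put person i in their forbidden rack. Any j of these fix j positions, leaving (9−j)! ways to fill the rest, and there are C(4,j) ways to pick which j.
By inclusion–exclusion, the number of valid placements is Σ_{j=0}^{4} (−1)^j C(4,j)·(9−j)!.
Computing: 362880 − 161280 + 30240 − 2880 + 120 = 229080.

229080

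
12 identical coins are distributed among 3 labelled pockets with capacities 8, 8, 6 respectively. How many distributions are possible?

50

By stars and bars, unrestricted non-negative solutions to x_1+…+x_3 = 12 number C(12+2,2) = 91.
Subtract solutions that violate a single cap (substitute x_i' = x_i − (cap_i+1)): x_1 ≥ 9 gives C(5,2) = 10; x_2 ≥ 9 gives C(5,2) = 10; x_3 ≥ 7 gives C(7,2) = 21. Together 41.
No two caps can be exceeded simultaneously, so the pair terms are all 0.
By inclusion–exclusion the count is 91 − 41 + 0 = 50.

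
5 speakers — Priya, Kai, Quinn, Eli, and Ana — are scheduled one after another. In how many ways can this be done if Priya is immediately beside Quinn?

Place the 3 others and the Priya-Quinn pair as 4 objects in a line; the pair has 2 internal arrangements.
So the count is 2·(4)! = 48.

48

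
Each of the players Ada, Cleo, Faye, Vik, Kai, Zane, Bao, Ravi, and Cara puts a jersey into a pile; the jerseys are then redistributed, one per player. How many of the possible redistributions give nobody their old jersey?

Let Aᵢ be the assignments in which player i gets their old jersey. We want the size of the complement of A₁∪…∪A_9.
By inclusion–exclusion this is Σ_{j=0}^{9} (−1)^j C(9,j)·(9−j)!.
Computing: 362880 − 362880 + 181440 − 60480 + 15120 − 3024 + 504 − 72 + 9 − 1 = 133496.

133496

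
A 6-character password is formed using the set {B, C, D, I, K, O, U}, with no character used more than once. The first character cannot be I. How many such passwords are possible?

The first character has 7−1 = 6 choices (anything except I).
The remaining 5 characters are filled from the other 6 symbols without repetition: 6 × 5 × 4 × 3 × 2 = 720.
Total: 6 × 720 = 4320.

4320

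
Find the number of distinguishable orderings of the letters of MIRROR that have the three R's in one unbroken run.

Treat the 3 copies of R as a single block. The multiset to arrange is then {RRR, I, M, O}, 4 items in all.
All 4 items are distinct, so there are (4)! = 24 arrangements.

24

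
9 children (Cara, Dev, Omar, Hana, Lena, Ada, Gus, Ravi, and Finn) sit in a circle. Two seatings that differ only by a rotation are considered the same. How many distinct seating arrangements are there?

Seat Cara anywhere (absorbing the rotational symmetry), then permute the other 8: (8)! = 40320.

40320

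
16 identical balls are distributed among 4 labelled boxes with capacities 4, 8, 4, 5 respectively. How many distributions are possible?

54

Without the upper bounds there are C(19,3) = 969 ways to split 16 among 4 boxes.
Subtract solutions that violate a single cap (substitute x_i' = x_i − (cap_i+1)): x_1 ≥ 5 gives C(14,3) = 364; x_2 ≥ 9 gives C(10,3) = 120; x_3 ≥ 5 gives C(14,3) = 364; x_4 ≥ 6 gives C(13,3) = 286. Together 1134.
Add back pairs where two caps are both exceeded: 10 + 84 + 56 + 10 + 4 + 56 = 220.
Subtract triples: 0 + 0 + 1 + 0 = 1.
By inclusion–exclusion the count is 969 − 1134 + 220 − 1 = 54.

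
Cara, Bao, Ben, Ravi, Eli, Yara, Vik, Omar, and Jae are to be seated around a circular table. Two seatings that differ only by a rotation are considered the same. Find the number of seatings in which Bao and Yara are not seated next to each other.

Without the restriction there are (8)! = 40320 seatings.
Seatings with Bao beside Yara: treat them as a block with 2 internal orders, giving 2 × (7)! = 10080.
Subtracting, 40320 − 10080 = 30240.

30240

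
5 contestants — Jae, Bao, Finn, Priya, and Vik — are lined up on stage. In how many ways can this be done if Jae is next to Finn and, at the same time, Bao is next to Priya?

Treat {Jae,Finn} as one block (2 orders) and {Bao,Priya} as another (2 orders).
That leaves 3 units to arrange: 2 × 2 × 3! = 4 × 6 = 24.

24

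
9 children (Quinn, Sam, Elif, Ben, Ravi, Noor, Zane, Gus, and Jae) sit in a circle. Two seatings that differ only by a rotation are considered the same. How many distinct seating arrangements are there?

40320

Seat Quinn anywhere (absorbing the rotational symmetry), then permute the other 8: (8)! = 40320.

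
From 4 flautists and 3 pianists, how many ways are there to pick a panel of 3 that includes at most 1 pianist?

Split by how many pianists are chosen (0 through 1).
Sum: C(3,0)·C(4,3) + C(3,1)·C(4,2) = 4 + 18 = 22.

22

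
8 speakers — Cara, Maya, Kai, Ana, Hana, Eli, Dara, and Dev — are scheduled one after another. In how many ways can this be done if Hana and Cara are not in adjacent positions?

Of the 8! = 40320 arrangements, those with Hana and Cara adjacent number 2 × 7! = 10080 (treat the pair as a block with 2 internal orders).
So 40320 − 10080 = 30240 arrangements keep them apart.

30240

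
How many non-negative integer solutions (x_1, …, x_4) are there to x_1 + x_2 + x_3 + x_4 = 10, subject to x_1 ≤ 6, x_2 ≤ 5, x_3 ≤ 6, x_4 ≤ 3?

128

Ignoring the caps, the number of non-negative solutions to x_1+…+x_4 = 10 is C(13,3) = 286.
Subtract solutions that violate a single cap (substitute x_i' = x_i − (cap_i+1)): x_1 ≥ 7 gives C(6,3) = 20; x_2 ≥ 6 gives C(7,3) = 35; x_3 ≥ 7 gives C(6,3) = 20; x_4 ≥ 4 gives C(9,3) = 84. Together 159.
Add back pairs where two caps are both exceeded: 0 + 0 + 0 + 0 + 1 + 0 = 1.
By inclusion–exclusion the count is 286 − 159 + 1 = 128.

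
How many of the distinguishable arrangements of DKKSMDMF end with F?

Fix F in the last position and arrange the remaining 7 letters.
Those 7 letters have D appearing twice, K appearing twice, and M appearing twice, giving (7)!/(2!·2!·2!) = 630.

630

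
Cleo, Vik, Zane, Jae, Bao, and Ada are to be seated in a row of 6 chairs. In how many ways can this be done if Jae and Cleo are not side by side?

Of the 6! = 720 arrangements, those with Jae and Cleo adjacent number 2 × 5! = 240 (treat the pair as a block with 2 internal orders).
So 720 − 240 = 480 arrangements keep them apart.

480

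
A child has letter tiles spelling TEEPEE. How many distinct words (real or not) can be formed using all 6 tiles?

Letter multiplicities in TEEPEE: E×4, P×1, T×1.
So there are 6! / (4!) = 30 distinguishable arrangements.

30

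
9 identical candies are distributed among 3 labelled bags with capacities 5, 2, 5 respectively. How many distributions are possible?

9

Ignoring the caps, the number of non-negative solutions to x_1+…+x_3 = 9 is C(11,2) = 55.
Subtract solutions that violate a single cap (substitute x_i' = x_i − (cap_i+1)): x_1 ≥ 6 gives C(5,2) = 10; x_2 ≥ 3 gives C(8,2) = 28; x_3 ≥ 6 gives C(5,2) = 10. Together 48.
Add back pairs where two caps are both exceeded: 1 + 0 + 1 = 2.
By inclusion–exclusion the count is 55 − 48 + 2 = 9.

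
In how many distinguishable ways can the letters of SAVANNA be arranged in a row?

SAVANNA has 7 letters with A appearing 3 times and N appearing twice.
So there are 7! / (3!·2!) = 420 distinguishable arrangements.

420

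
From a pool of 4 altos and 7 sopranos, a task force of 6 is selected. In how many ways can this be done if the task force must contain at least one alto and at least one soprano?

Unrestricted: C(11,6) = 462 ways to pick any 6 of the 11.
Selections missing a whole group: no altos → C(7,6) = 7; no sopranos → C(4,6) = 0.
Both groups omitted at once is impossible, so 462 − 7 = 455.

455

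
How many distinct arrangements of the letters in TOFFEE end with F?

With the last slot taken by F, it remains to arrange the other 5 letters (TOFEE).
Those 5 letters have E appearing twice, giving (5)!/(2!) = 60.

60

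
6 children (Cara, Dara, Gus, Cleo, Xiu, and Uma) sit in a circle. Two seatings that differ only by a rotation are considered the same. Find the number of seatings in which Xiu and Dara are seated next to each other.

48

Glue Xiu and Dara into a block (2 internal orders). Seating 5 units around a circle gives (4)! arrangements.
So 2 × (4)! = 2 × 24 = 48.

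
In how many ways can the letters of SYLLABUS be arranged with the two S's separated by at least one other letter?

7560

Total arrangements of SYLLABUS: 8!/(2!·2!) = 10080.
Arrangements with the S's together: treat SS as one letter, giving (7)!/(2!) = 2520.
Subtracting, 10080 − 2520 = 7560 arrangements keep the S's apart.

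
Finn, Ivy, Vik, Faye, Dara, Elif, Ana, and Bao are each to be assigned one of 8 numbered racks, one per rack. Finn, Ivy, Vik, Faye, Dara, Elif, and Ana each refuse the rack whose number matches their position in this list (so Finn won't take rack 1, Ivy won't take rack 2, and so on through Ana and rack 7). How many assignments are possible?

16687

Let Aᵢ (for 1 ≤ i ≤ 7) be the placements that put person i in their forbidden rack. Any j of these fix j positions, leaving (8−j)! ways to fill the rest, and there are C(7,j) ways to pick which j.
By inclusion–exclusion, the number of valid placements is Σ_{j=0}^{7} (−1)^j C(7,j)·(8−j)!.
Computing: 40320 − 35280 + 15120 − 4200 + 840 − 126 + 14 − 1 = 16687.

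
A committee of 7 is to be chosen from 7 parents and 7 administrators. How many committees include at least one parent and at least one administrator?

Total 7-person selections from all 14: C(14,7) = 3432.
Selections missing a whole group: no parents → C(7,7) = 1; no administrators → C(7,7) = 1.
Both groups omitted at once is impossible, so 3432 − 2 = 3430.

3430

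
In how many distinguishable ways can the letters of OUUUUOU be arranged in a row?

21

OUUUUOU has 7 letters with O appearing twice and U appearing 5 times.
Dividing 7! = 5040 by 5!·2! = 240 for the repeated letters gives 21.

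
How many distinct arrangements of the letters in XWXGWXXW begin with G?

With the first slot taken by G, it remains to arrange the other 7 letters (XWXWXXW).
Those 7 letters have W appearing 3 times and X appearing 4 times, giving (7)!/(4!·3!) = 35.

35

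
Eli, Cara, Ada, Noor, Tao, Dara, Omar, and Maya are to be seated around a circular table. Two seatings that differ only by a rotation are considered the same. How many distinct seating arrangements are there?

Seat Eli anywhere (absorbing the rotational symmetry), then permute the other 7: (7)! = 5040.

5040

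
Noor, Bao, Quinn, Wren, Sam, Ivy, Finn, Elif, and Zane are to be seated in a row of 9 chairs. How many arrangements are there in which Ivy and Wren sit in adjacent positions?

Place the 7 others and the Ivy-Wren pair as 8 objects in a line; the pair has 2 internal arrangements.
So the count is 2·(8)! = 80640.

80640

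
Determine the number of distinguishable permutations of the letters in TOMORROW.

3360

TOMORROW has 8 letters with O appearing 3 times and R appearing twice.
The number of distinct arrangements is 8!/(3!·2!) = 40320/12 = 3360.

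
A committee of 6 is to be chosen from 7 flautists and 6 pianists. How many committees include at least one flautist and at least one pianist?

Total 6-person selections from all 13: C(13,6) = 1716.
Selections missing a whole group: no flautists → C(6,6) = 1; no pianists → C(7,6) = 7.
Both groups omitted at once is impossible, so 1716 − 8 = 1708.

1708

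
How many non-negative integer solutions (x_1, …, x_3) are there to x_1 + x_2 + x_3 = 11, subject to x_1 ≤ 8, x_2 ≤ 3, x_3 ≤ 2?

By stars and bars, unrestricted non-negative solutions to x_1+…+x_3 = 11 number C(11+2,2) = 78.
Subtract solutions that violate a single cap (substitute x_i' = x_i − (cap_i+1)): x_1 ≥ 9 gives C(4,2) = 6; x_2 ≥ 4 gives C(9,2) = 36; x_3 ≥ 3 gives C(10,2) = 45. Together 87.
Add back pairs where two caps are both exceeded: 0 + 0 + 15 = 15.
By inclusion–exclusion the count is 78 − 87 + 15 = 6.

6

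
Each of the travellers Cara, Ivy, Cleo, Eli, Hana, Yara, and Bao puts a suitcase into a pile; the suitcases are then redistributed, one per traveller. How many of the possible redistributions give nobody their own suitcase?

1854

This is the derangement count D_7: permutations of 7 items with no fixed point.
By inclusion–exclusion this is Σ_{j=0}^{7} (−1)^j C(7,j)·(7−j)!.
Computing: 5040 − 5040 + 2520 − 840 + 210 − 42 + 7 − 1 = 1854.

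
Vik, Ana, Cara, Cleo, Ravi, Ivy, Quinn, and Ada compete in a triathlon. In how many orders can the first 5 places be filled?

6720

This is an ordered selection of 5 from 8: P(8,5).
That gives 8 × 7 × 6 × 5 × 4 = 6720.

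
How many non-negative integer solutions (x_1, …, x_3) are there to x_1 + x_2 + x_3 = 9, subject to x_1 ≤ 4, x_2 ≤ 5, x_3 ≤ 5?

20

Without the upper bounds there are C(11,2) = 55 ways to split 9 among 3 variables.
Subtract solutions that violate a single cap (substitute x_i' = x_i − (cap_i+1)): x_1 ≥ 5 gives C(6,2) = 15; x_2 ≥ 6 gives C(5,2) = 10; x_3 ≥ 6 gives C(5,2) = 10. Together 35.
No two caps can be exceeded simultaneously, so the pair terms are all 0.
By inclusion–exclusion the count is 55 − 35 + 0 = 20.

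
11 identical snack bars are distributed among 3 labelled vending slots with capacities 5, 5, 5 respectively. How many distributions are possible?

15

Without the upper bounds there are C(13,2) = 78 ways to split 11 among 3 vending slots.
Subtract solutions that violate a single cap (substitute x_i' = x_i − (cap_i+1)): x_1 ≥ 6 gives C(7,2) = 21; x_2 ≥ 6 gives C(7,2) = 21; x_3 ≥ 6 gives C(7,2) = 21. Together 63.
No two caps can be exceeded simultaneously, so the pair terms are all 0.
By inclusion–exclusion the count is 78 − 63 + 0 = 15.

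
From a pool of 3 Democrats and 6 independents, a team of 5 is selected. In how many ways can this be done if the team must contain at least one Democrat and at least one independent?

Total 5-person selections from all 9: C(9,5) = 126.
Subtract selections that omit an entire group: no Democrats → C(6,5) = 6; no independents → C(3,5) = 0.
Both groups omitted at once is impossible, so 126 − 6 = 120.

120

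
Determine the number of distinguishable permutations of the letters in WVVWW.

10

Letter multiplicities in WVVWW: V×2, W×3.
The number of distinct arrangements is 5!/(3!·2!) = 120/12 = 10.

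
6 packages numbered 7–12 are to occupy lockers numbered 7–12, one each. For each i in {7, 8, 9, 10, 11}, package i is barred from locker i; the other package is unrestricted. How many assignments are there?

309

Let Aᵢ (for 7 ≤ i ≤ 11) be the placements that put package i in its forbidden locker. Any j of these fix j positions, leaving (6−j)! ways to fill the rest, and there are C(5,j) ways to pick which j.
By inclusion–exclusion, the number of valid placements is Σ_{j=0}^{5} (−1)^j C(5,j)·(6−j)!.
Computing: 720 − 600 + 240 − 60 + 10 − 1 = 309.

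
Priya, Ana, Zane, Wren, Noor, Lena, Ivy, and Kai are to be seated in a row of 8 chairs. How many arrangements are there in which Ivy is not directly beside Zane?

Of the 8! = 40320 arrangements, those with Ivy and Zane adjacent number 2 × 7! = 10080 (treat the pair as a block with 2 internal orders).
Complementary counting: 40320 − 10080 = 30240.

30240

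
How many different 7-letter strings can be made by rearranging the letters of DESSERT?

The 7 letters of DESSERT have repeats: E appearing twice and S appearing twice.
The number of distinct arrangements is 7!/(2!·2!) = 5040/4 = 1260.

1260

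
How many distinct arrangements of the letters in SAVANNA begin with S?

Fix S in the first position and arrange the remaining 6 letters.
Those 6 letters have A appearing 3 times and N appearing twice, giving (6)!/(3!·2!) = 60.

60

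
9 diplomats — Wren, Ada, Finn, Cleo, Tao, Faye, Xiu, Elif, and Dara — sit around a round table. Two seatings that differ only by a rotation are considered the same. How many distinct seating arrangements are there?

40320

Seat Wren anywhere (absorbing the rotational symmetry), then permute the other 8: (8)! = 40320.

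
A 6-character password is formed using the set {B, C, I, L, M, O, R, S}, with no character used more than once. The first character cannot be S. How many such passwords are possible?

The first character has 8−1 = 7 choices (anything except S).
The remaining 5 characters are filled from the other 7 symbols without repetition: 7 × 6 × 5 × 4 × 3 = 2520.
Total: 7 × 2520 = 17640.

17640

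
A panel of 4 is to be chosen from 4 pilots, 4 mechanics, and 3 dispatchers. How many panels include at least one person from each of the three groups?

192

With no constraint there are C(11,4) = 330 possible selections.
Subtract selections that omit an entire group: no pilots → C(7,4) = 35; no mechanics → C(7,4) = 35; no dispatchers → C(8,4) = 70.
Add back selections omitting two groups (i.e. drawn from a single group): C(4,4) + C(4,4) + C(3,4) = 2.
By inclusion–exclusion: 330 − 140 + 2 = 192.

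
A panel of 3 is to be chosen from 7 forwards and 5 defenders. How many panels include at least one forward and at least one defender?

Unrestricted: C(12,3) = 220 ways to pick any 3 of the 12.
Subtract selections that omit an entire group: no forwards → C(5,3) = 10; no defenders → C(7,3) = 35.
Both groups omitted at once is impossible, so 220 − 45 = 175.

175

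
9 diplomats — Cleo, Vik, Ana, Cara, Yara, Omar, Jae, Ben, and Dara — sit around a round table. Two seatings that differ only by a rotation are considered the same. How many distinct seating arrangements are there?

Fix one person's seat to break rotational symmetry; the remaining 8 people can be arranged in (8)! = 40320 ways.

40320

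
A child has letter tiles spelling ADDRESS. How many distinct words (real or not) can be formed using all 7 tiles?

ADDRESS has 7 letters with D appearing twice and S appearing twice.
The number of distinct arrangements is 7!/(2!·2!) = 5040/4 = 1260.

1260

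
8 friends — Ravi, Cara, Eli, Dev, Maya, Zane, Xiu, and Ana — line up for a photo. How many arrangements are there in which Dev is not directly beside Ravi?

30240

There are 8! = 40320 arrangements in all. If Dev and Ravi are adjacent, merging them into one block gives 2·(7)! = 10080 arrangements.
Complementary counting: 40320 − 10080 = 30240.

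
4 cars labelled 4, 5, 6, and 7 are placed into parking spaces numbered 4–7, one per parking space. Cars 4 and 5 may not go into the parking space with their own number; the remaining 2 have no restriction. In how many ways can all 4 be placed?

14

Let Aᵢ (for i ∈ {4, 5}) be the placements that put car i in its forbidden parking space. Any j of these fix j positions, leaving (4−j)! ways to fill the rest, and there are C(2,j) ways to pick which j.
By inclusion–exclusion, the number of valid placements is Σ_{j=0}^{2} (−1)^j C(2,j)·(4−j)!.
Computing: 24 − 12 + 2 = 14.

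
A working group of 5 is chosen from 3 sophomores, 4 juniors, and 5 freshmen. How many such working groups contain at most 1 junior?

Split by how many juniors are chosen (0 through 1).
Sum: C(4,0)·C(8,5) + C(4,1)·C(8,4) = 56 + 280 = 336.

336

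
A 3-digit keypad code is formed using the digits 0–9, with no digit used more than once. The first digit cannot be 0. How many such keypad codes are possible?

648

The first digit has 10−1 = 9 choices (anything except 0).
The remaining 2 digits are filled from the other 9 symbols without repetition: 9 × 8 = 72.
Total: 9 × 72 = 648.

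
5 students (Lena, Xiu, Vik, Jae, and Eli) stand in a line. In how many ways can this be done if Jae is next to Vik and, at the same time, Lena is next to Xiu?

Treat {Jae,Vik} as one block (2 orders) and {Lena,Xiu} as another (2 orders).
That leaves 3 units to arrange: 2 × 2 × 3! = 4 × 6 = 24.

24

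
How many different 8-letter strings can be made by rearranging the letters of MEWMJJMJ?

1120

Letter multiplicities in MEWMJJMJ: E×1, J×3, M×3, W×1.
So there are 8! / (3!·3!) = 1120 distinguishable arrangements.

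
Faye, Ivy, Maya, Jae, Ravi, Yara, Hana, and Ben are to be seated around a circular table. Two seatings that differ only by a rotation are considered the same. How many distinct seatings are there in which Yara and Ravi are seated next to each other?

Treat {Yara, Ravi} as one unit (2 internal orders) and seat the resulting 7 units around the table: (6)! circular arrangements.
So 2 × (6)! = 2 × 720 = 1440.

1440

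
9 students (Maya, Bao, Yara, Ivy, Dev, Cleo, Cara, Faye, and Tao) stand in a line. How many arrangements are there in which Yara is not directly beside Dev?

282240

Of the 9! = 362880 arrangements, those with Yara and Dev adjacent number 2 × 8! = 80640 (treat the pair as a block with 2 internal orders).
So 362880 − 80640 = 282240 arrangements keep them apart.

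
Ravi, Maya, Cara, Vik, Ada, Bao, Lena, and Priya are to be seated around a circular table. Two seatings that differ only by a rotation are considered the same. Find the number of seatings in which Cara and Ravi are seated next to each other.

Glue Cara and Ravi into a block (2 internal orders). Seating 7 units around a circle gives (6)! arrangements.
So 2 × (6)! = 2 × 720 = 1440.

1440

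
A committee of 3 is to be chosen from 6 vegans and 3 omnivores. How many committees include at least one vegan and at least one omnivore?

63

Total 3-person selections from all 9: C(9,3) = 84.
Subtract selections that omit an entire group: no vegans → C(3,3) = 1; no omnivores → C(6,3) = 20.
Both groups omitted at once is impossible, so 84 − 21 = 63.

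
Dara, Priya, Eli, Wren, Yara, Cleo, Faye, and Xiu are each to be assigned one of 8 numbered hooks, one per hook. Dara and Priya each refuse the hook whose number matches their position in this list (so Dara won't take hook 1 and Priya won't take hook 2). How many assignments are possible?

Let Aᵢ (for i ∈ {1, 2}) be the placements that put person i in their forbidden hook. Any j of these fix j positions, leaving (8−j)! ways to fill the rest, and there are C(2,j) ways to pick which j.
By inclusion–exclusion, the number of valid placements is Σ_{j=0}^{2} (−1)^j C(2,j)·(8−j)!.
Computing: 40320 − 10080 + 720 = 30960.

30960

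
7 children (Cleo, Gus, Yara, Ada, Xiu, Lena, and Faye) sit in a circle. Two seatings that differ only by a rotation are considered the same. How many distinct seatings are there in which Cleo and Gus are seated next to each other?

Glue Cleo and Gus into a block (2 internal orders). Seating 6 units around a circle gives (5)! arrangements.
So 2 × (5)! = 2 × 120 = 240.

240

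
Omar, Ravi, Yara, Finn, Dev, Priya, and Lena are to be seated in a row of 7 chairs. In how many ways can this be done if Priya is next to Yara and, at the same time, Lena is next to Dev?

480

Treat {Priya,Yara} as one block (2 orders) and {Lena,Dev} as another (2 orders).
That leaves 5 units to arrange: 2 × 2 × 5! = 4 × 120 = 480.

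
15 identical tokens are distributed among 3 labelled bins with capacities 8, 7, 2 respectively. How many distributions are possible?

6

Ignoring the caps, the number of non-negative solutions to x_1+…+x_3 = 15 is C(17,2) = 136.
Subtract solutions that violate a single cap (substitute x_i' = x_i − (cap_i+1)): x_1 ≥ 9 gives C(8,2) = 28; x_2 ≥ 8 gives C(9,2) = 36; x_3 ≥ 3 gives C(14,2) = 91. Together 155.
Add back pairs where two caps are both exceeded: 0 + 10 + 15 = 25.
By inclusion–exclusion the count is 136 − 155 + 25 = 6.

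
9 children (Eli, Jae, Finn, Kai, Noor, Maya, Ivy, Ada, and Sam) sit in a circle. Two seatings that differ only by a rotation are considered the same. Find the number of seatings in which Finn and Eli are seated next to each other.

Treat {Finn, Eli} as one unit (2 internal orders) and seat the resulting 8 units around the table: (7)! circular arrangements.
So 2 × (7)! = 2 × 5040 = 10080.

10080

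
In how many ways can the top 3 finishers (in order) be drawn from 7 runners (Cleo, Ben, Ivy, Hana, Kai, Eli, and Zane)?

210

There are 7 choices for 1st place, 6 for 2nd, and 5 for 3rd.
That gives 7 × 6 × 5 = 210.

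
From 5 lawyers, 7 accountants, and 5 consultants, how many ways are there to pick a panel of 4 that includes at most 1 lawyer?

1595

Split by how many lawyers are chosen (0 through 1).
Sum: C(5,0)·C(12,4) + C(5,1)·C(12,3) = 495 + 1100 = 1595.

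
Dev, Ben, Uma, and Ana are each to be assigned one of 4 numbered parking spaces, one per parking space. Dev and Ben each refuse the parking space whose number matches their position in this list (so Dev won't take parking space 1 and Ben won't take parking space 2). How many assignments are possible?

14

Let Aᵢ (for i ∈ {1, 2}) be the placements that put person i in their forbidden parking space. Any j of these fix j positions, leaving (4−j)! ways to fill the rest, and there are C(2,j) ways to pick which j.
By inclusion–exclusion, the number of valid placements is Σ_{j=0}^{2} (−1)^j C(2,j)·(4−j)!.
Computing: 24 − 12 + 2 = 14.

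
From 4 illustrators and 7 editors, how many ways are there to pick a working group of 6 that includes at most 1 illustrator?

Split by how many illustrators are chosen (0 through 1).
Sum: C(4,0)·C(7,6) + C(4,1)·C(7,5) = 7 + 84 = 91.

91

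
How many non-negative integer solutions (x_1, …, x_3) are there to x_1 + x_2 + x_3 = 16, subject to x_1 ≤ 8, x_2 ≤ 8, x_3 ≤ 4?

15

Ignoring the caps, the number of non-negative solutions to x_1+…+x_3 = 16 is C(18,2) = 153.
Subtract solutions that violate a single cap (substitute x_i' = x_i − (cap_i+1)): x_1 ≥ 9 gives C(9,2) = 36; x_2 ≥ 9 gives C(9,2) = 36; x_3 ≥ 5 gives C(13,2) = 78. Together 150.
Add back pairs where two caps are both exceeded: 0 + 6 + 6 = 12.
By inclusion–exclusion the count is 153 − 150 + 12 = 15.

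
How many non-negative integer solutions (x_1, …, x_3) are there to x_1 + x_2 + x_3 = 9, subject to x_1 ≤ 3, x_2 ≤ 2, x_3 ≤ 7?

Ignoring the caps, the number of non-negative solutions to x_1+…+x_3 = 9 is C(11,2) = 55.
Subtract solutions that violate a single cap (substitute x_i' = x_i − (cap_i+1)): x_1 ≥ 4 gives C(7,2) = 21; x_2 ≥ 3 gives C(8,2) = 28; x_3 ≥ 8 gives C(3,2) = 3. Together 52.
Add back pairs where two caps are both exceeded: 6 + 0 + 0 = 6.
By inclusion–exclusion the count is 55 − 52 + 6 = 9.

9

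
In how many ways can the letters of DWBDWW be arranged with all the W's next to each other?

12

Treat the 3 copies of W as a single block. The multiset to arrange is then {WWW, B, D, D}, 4 items in all.
That gives (4)!/(2!) = 12 arrangements.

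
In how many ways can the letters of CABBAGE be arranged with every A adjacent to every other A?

360

Treat the 2 copies of A as a single block. The multiset to arrange is then {AA, B, B, C, E, G}, 6 items in all.
That gives (6)!/(2!) = 360 arrangements.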